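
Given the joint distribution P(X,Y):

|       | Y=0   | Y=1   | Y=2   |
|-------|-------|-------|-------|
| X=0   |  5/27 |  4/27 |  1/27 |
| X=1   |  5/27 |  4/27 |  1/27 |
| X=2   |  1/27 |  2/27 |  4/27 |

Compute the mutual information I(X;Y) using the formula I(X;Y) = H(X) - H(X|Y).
0.1751 bits

I(X;Y) = H(X) - H(X|Y)

Marginal of X (row sums):
  P(X=0) = 5/27 + 4/27 + 1/27 = 10/27
  P(X=1) = 5/27 + 4/27 + 1/27 = 10/27
  P(X=2) = 1/27 + 2/27 + 4/27 = 7/27
H(X) = -[(10/27)·log₂(10/27) + (10/27)·log₂(10/27) + (7/27)·log₂(7/27)]
  = 0.530726 + 0.530726 + 0.504916 = 1.56637 bits

Marginal of Y (column sums):
  P(Y=0) = 5/27 + 5/27 + 1/27 = 11/27
  P(Y=1) = 4/27 + 4/27 + 2/27 = 10/27
  P(Y=2) = 1/27 + 1/27 + 4/27 = 2/9
H(X|Y) = Σ_y P(y)·H(X|Y=y):
  Y=0: P(Y=0) = 11/27, P(X|Y=0) = (5/11, 5/11, 1/11) → H(X|Y=0) = 1.348588
  Y=1: P(Y=1) = 10/27, P(X|Y=1) = (2/5, 2/5, 1/5) → H(X|Y=1) = 1.521928
  Y=2: P(Y=2) = 2/9, P(X|Y=2) = (1/6, 1/6, 2/3) → H(X|Y=2) = 1.251629
H(X|Y) = (11/27)·1.348588 + (10/27)·1.521928 + (2/9)·1.251629 = 1.39124 bits

I(X;Y) = H(X) - H(X|Y) = 1.56637 - 1.39124 = 0.1751 bits

Cross-check via I(X;Y) = H(X) + H(Y) - H(X,Y): computing H(Y) from the column sums and H(X,Y) from the 9 cells in the same way gives H(Y) = 1.54071 bits and H(X,Y) = 2.93195 bits, so
I(X;Y) = 1.56637 + 1.54071 - 2.93195 = 0.1751 bits ✓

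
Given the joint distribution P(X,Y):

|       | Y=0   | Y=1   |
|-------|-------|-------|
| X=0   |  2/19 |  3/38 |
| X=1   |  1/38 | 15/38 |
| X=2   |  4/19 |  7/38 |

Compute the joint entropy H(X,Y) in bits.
2.2214 bits

H(X,Y) = -Σ_{x,y} P(x,y) log₂ P(x,y). Per-cell terms -P(x,y)·log₂P(x,y):
  X=0: 0.3419, 0.2892
  X=1: 0.1381, 0.5294
  X=2: 0.4732, 0.4496
Sum of the 6 terms: H(X,Y) = 2.2214 bits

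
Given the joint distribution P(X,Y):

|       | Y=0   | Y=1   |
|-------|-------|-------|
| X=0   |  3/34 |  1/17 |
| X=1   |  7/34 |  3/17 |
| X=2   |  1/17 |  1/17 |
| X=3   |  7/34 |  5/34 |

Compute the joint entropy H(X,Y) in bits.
2.8175 bits

H(X,Y) = -Σ_{x,y} P(x,y) log₂ P(x,y). Per-cell terms -P(x,y)·log₂P(x,y):
  X=0: 0.30904, 0.24044
  X=1: 0.46943, 0.44162
  X=2: 0.24044, 0.24044
  X=3: 0.46943, 0.40670
Sum of the 8 terms: H(X,Y) = 2.8175 bits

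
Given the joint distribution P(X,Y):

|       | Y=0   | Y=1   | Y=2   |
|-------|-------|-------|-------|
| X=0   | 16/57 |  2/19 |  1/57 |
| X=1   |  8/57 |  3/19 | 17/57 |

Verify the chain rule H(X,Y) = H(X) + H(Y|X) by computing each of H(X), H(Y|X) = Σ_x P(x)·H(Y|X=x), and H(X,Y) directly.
H(X) = 0.9730 bits, H(Y|X) = 1.3244 bits, H(X,Y) = 2.2973 bits

Marginal of X (row sums):
  P(X=0) = 16/57 + 2/19 + 1/57 = 23/57
  P(X=1) = 8/57 + 3/19 + 17/57 = 34/57
H(X) = -[(23/57)·log₂(23/57) + (34/57)·log₂(34/57)]
  = 0.528325 + 0.444641 = 0.9730 bits

H(Y|X) = Σ_x P(x)·H(Y|X=x):
  X=0: P(X=0) = 23/57, P(Y|X=0) = (16/23, 6/23, 1/23) → H(Y|X=0) = 1.066615
  X=1: P(X=1) = 34/57, P(Y|X=1) = (4/17, 9/34, 1/2) → H(Y|X=1) = 1.498751
H(Y|X) = (23/57)·1.066615 + (34/57)·1.498751 = 1.3244 bits

H(X,Y) = -Σ_{x,y} P(x,y) log₂ P(x,y). Per-cell terms -P(x,y)·log₂P(x,y):
  X=0: 0.514495, 0.341887, 0.102331
  X=1: 0.397599, 0.420468, 0.520566
Sum of the 6 terms: H(X,Y) = 2.2973 bits

Chain rule check:
  H(X) + H(Y|X) = 0.9730 + 1.3244 = 2.2974 bits
  H(X,Y) = 2.2973 bits
✓ Chain rule verified (Δ = 0.0001 is 4-dp rounding noise: each of the three values was rounded independently).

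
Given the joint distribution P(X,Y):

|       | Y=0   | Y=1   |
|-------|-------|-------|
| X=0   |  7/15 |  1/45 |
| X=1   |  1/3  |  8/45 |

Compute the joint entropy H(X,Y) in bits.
1.6065 bits

H(X,Y) = -Σ_{x,y} P(x,y) log₂ P(x,y). Per-cell terms -P(x,y)·log₂P(x,y):
  X=0: 0.51312, 0.12204
  X=1: 0.52832, 0.44300
Sum of the 4 terms: H(X,Y) = 1.6065 bits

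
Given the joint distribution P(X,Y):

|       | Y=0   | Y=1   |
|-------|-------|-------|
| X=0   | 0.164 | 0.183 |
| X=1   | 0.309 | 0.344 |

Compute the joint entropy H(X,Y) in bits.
1.9293 bits

H(X,Y) = -Σ_{x,y} P(x,y) log₂ P(x,y). Per-cell terms -P(x,y)·log₂P(x,y):
  X=0: 0.4278, 0.4484
  X=1: 0.5235, 0.5296
Sum of the 4 terms: H(X,Y) = 1.9293 bits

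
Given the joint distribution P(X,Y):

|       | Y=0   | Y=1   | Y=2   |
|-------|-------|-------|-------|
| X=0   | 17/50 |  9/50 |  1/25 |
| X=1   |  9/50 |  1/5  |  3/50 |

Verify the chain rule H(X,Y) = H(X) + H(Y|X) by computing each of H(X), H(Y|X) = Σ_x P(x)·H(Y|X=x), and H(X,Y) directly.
H(X) = 0.9896 bits, H(Y|X) = 1.3239 bits, H(X,Y) = 2.3135 bits

Marginal of X (row sums):
  P(X=0) = 17/50 + 9/50 + 1/25 = 14/25
  P(X=1) = 9/50 + 1/5 + 3/50 = 11/25
H(X) = -[(14/25)·log₂(14/25) + (11/25)·log₂(11/25)]
  = 0.46844 + 0.52115 = 0.9896 bits

H(Y|X) = Σ_x P(x)·H(Y|X=x):
  X=0: P(X=0) = 14/25, P(Y|X=0) = (17/28, 9/28, 1/14) → H(Y|X=0) = 1.23535
  X=1: P(X=1) = 11/25, P(Y|X=1) = (9/22, 5/11, 3/22) → H(Y|X=1) = 1.43655
H(Y|X) = (14/25)·1.23535 + (11/25)·1.43655 = 1.3239 bits

H(X,Y) = -Σ_{x,y} P(x,y) log₂ P(x,y). Per-cell terms -P(x,y)·log₂P(x,y):
  X=0: 0.52917, 0.44531, 0.18575
  X=1: 0.44531, 0.46439, 0.24353
Sum of the 6 terms: H(X,Y) = 2.3135 bits

Chain rule check:
  H(X) + H(Y|X) = 0.9896 + 1.3239 = 2.3135 bits
  H(X,Y) = 2.3135 bits
✓ Chain rule verified.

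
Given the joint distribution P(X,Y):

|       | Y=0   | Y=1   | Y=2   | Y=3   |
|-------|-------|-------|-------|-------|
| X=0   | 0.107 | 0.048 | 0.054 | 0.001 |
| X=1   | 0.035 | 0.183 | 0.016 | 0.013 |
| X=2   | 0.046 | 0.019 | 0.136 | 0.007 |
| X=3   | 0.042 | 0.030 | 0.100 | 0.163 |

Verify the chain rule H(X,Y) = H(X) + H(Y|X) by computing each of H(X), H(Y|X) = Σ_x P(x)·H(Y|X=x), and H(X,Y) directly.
H(X) = 1.9709 bits, H(Y|X) = 1.4735 bits, H(X,Y) = 3.4443 bits

Marginal of X (row sums):
  P(X=0) = 0.107 + 0.048 + 0.054 + 0.001 = 0.210
  P(X=1) = 0.035 + 0.183 + 0.016 + 0.013 = 0.247
  P(X=2) = 0.046 + 0.019 + 0.136 + 0.007 = 0.208
  P(X=3) = 0.042 + 0.030 + 0.100 + 0.163 = 0.335
H(X) = -[0.210·log₂(0.210) + 0.247·log₂(0.247) + 0.208·log₂(0.208) + 0.335·log₂(0.335)]
  = 0.472823 + 0.498302 + 0.471192 + 0.528552 = 1.9709 bits

H(Y|X) = Σ_x P(x)·H(Y|X=x):
  X=0: P(X=0) = 0.210, P(Y|X=0) = (107/210, 8/35, 9/35, 1/210) → H(Y|X=0) = 1.522917
  X=1: P(X=1) = 0.247, P(Y|X=1) = (35/247, 183/247, 16/247, 1/19) → H(Y|X=1) = 1.199364
  X=2: P(X=2) = 0.208, P(Y|X=2) = (23/104, 19/208, 17/26, 7/208) → H(Y|X=2) = 1.362262
  X=3: P(X=3) = 0.335, P(Y|X=3) = (42/335, 6/67, 20/67, 163/335) → H(Y|X=3) = 1.713652
H(Y|X) = 0.210·1.522917 + 0.247·1.199364 + 0.208·1.362262 + 0.335·1.713652 = 1.4735 bits

H(X,Y) = -Σ_{x,y} P(x,y) log₂ P(x,y). Per-cell terms -P(x,y)·log₂P(x,y):
  X=0: 0.345002, 0.210279, 0.227388, 0.009966
  X=1: 0.169278, 0.448365, 0.095453, 0.081449
  X=2: 0.204342, 0.108639, 0.391452, 0.050109
  X=3: 0.192086, 0.151767, 0.332193, 0.426580
Sum of the 16 terms: H(X,Y) = 3.4443 bits

Chain rule check:
  H(X) + H(Y|X) = 1.9709 + 1.4735 = 3.4444 bits
  H(X,Y) = 3.4443 bits
✓ Chain rule verified (Δ = 0.0001 is 4-dp rounding noise: each of the three values was rounded independently).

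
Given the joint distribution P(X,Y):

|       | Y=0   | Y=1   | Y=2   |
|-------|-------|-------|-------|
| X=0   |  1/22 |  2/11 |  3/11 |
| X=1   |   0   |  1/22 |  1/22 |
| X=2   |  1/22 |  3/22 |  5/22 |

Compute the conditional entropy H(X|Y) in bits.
1.3248 bits

H(X|Y) = H(X,Y) - H(Y)

H(X,Y) = -Σ_{x,y} P(x,y) log₂ P(x,y). Per-cell terms -P(x,y)·log₂P(x,y):
  X=0: 0.2027, 0.4472, 0.5112
  X=1: 0.0000, 0.2027, 0.2027
  X=2: 0.2027, 0.3920, 0.4858
  (cells with P = 0 contribute 0)
Sum of the 9 terms: H(X,Y) = 2.6470 bits

Marginal of Y (column sums):
  P(Y=0) = 1/22 + 0 + 1/22 = 1/11
  P(Y=1) = 2/11 + 1/22 + 3/22 = 4/11
  P(Y=2) = 3/11 + 1/22 + 5/22 = 6/11
H(Y) = -[(1/11)·log₂(1/11) + (4/11)·log₂(4/11) + (6/11)·log₂(6/11)]
  = 0.3145 + 0.5307 + 0.4770 = 1.3222 bits

H(X|Y) = H(X,Y) - H(Y) = 2.6470 - 1.3222 = 1.3248 bits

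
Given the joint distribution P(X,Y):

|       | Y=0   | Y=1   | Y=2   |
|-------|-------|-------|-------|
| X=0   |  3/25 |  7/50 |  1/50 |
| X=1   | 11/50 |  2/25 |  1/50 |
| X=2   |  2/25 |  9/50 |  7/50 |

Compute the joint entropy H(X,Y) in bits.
2.8959 bits

H(X,Y) = -Σ_{x,y} P(x,y) log₂ P(x,y). Per-cell terms -P(x,y)·log₂P(x,y):
  X=0: 0.367067, 0.397110, 0.112877
  X=1: 0.480573, 0.291508, 0.112877
  X=2: 0.291508, 0.445308, 0.397110
Sum of the 9 terms: H(X,Y) = 2.8959 bits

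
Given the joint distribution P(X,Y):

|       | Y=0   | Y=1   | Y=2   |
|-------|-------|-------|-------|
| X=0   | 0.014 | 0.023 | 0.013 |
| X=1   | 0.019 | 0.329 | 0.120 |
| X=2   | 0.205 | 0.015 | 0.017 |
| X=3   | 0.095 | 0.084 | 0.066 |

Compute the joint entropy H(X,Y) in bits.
2.8373 bits

H(X,Y) = -Σ_{x,y} P(x,y) log₂ P(x,y). Per-cell terms -P(x,y)·log₂P(x,y):
  X=0: 0.0862, 0.1252, 0.0814
  X=1: 0.1086, 0.5277, 0.3671
  X=2: 0.4687, 0.0909, 0.0999
  X=3: 0.3226, 0.3002, 0.2588
Sum of the 12 terms: H(X,Y) = 2.8373 bits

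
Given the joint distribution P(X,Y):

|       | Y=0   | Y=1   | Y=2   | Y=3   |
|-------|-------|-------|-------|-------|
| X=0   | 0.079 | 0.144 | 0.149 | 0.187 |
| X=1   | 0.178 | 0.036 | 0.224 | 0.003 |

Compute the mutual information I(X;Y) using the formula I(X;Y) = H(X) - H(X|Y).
0.2469 bits

I(X;Y) = H(X) - H(X|Y)

Marginal of X (row sums):
  P(X=0) = 0.079 + 0.144 + 0.149 + 0.187 = 0.559
  P(X=1) = 0.178 + 0.036 + 0.224 + 0.003 = 0.441
H(X) = -[0.559·log₂(0.559) + 0.441·log₂(0.441)]
  = 0.4690 + 0.5209 = 0.9899 bits

Marginal of Y (column sums):
  P(Y=0) = 0.079 + 0.178 = 0.257
  P(Y=1) = 0.144 + 0.036 = 0.180
  P(Y=2) = 0.149 + 0.224 = 0.373
  P(Y=3) = 0.187 + 0.003 = 0.190
H(X|Y) = Σ_y P(y)·H(X|Y=y):
  Y=0: P(Y=0) = 0.257, P(X|Y=0) = (79/257, 178/257) → H(X|Y=0) = 0.8901
  Y=1: P(Y=1) = 0.180, P(X|Y=1) = (4/5, 1/5) → H(X|Y=1) = 0.7219
  Y=2: P(Y=2) = 0.373, P(X|Y=2) = (149/373, 224/373) → H(X|Y=2) = 0.9706
  Y=3: P(Y=3) = 0.190, P(X|Y=3) = (187/190, 3/190) → H(X|Y=3) = 0.1171
H(X|Y) = 0.257·0.8901 + 0.180·0.7219 + 0.373·0.9706 + 0.190·0.1171 = 0.7430 bits

I(X;Y) = H(X) - H(X|Y) = 0.9899 - 0.7430 = 0.2469 bits

Cross-check via I(X;Y) = H(X) + H(Y) - H(X,Y): computing H(Y) from the column sums and H(X,Y) from the 8 cells in the same way gives H(Y) = 1.9350 bits and H(X,Y) = 2.6780 bits, so
I(X;Y) = 0.9899 + 1.9350 - 2.6780 = 0.2469 bits ✓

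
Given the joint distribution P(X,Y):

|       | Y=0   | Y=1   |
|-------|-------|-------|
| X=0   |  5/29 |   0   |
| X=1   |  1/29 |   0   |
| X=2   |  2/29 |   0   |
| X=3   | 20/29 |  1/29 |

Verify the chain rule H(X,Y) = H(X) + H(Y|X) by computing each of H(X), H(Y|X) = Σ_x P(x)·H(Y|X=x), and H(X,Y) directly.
H(X) = 1.2080 bits, H(Y|X) = 0.2000 bits, H(X,Y) = 1.4080 bits

Marginal of X (row sums):
  P(X=0) = 5/29 + 0 = 5/29
  P(X=1) = 1/29 + 0 = 1/29
  P(X=2) = 2/29 + 0 = 2/29
  P(X=3) = 20/29 + 1/29 = 21/29
H(X) = -[(5/29)·log₂(5/29) + (1/29)·log₂(1/29) + (2/29)·log₂(2/29) + (21/29)·log₂(21/29)]
  = 0.437251 + 0.167517 + 0.266068 + 0.337205 = 1.2080 bits

H(Y|X) = Σ_x P(x)·H(Y|X=x):
  X=0: P(X=0) = 5/29, P(Y|X=0) = (1, 0) → H(Y|X=0) = 0.000000
  X=1: P(X=1) = 1/29, P(Y|X=1) = (1, 0) → H(Y|X=1) = 0.000000
  X=2: P(X=2) = 2/29, P(Y|X=2) = (1, 0) → H(Y|X=2) = 0.000000
  X=3: P(X=3) = 21/29, P(Y|X=3) = (20/21, 1/21) → H(Y|X=3) = 0.276195
H(Y|X) = (5/29)·0.000000 + (1/29)·0.000000 + (2/29)·0.000000 + (21/29)·0.276195 = 0.2000 bits

H(X,Y) = -Σ_{x,y} P(x,y) log₂ P(x,y). Per-cell terms -P(x,y)·log₂P(x,y):
  X=0: 0.437251, 0.000000
  X=1: 0.167517, 0.000000
  X=2: 0.266068, 0.000000
  X=3: 0.369692, 0.167517
  (cells with P = 0 contribute 0)
Sum of the 8 terms: H(X,Y) = 1.4080 bits

Chain rule check:
  H(X) + H(Y|X) = 1.2080 + 0.2000 = 1.4080 bits
  H(X,Y) = 1.4080 bits
✓ Chain rule verified.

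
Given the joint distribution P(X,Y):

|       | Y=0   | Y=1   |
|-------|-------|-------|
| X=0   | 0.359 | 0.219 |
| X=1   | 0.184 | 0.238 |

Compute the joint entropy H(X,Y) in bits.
1.9527 bits

H(X,Y) = -Σ_{x,y} P(x,y) log₂ P(x,y). Per-cell terms -P(x,y)·log₂P(x,y):
  X=0: 0.5306, 0.4798
  X=1: 0.4494, 0.4929
Sum of the 4 terms: H(X,Y) = 1.9527 bits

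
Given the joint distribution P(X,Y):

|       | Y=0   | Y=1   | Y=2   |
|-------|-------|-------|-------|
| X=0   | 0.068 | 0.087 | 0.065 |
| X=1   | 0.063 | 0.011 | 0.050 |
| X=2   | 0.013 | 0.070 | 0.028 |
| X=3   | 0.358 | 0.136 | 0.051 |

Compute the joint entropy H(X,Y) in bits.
3.0009 bits

H(X,Y) = -Σ_{x,y} P(x,y) log₂ P(x,y). Per-cell terms -P(x,y)·log₂P(x,y):
  X=0: 0.2637, 0.3065, 0.2563
  X=1: 0.2513, 0.0716, 0.2161
  X=2: 0.0814, 0.2686, 0.1444
  X=3: 0.5305, 0.3915, 0.2190
Sum of the 12 terms: H(X,Y) = 3.0009 bits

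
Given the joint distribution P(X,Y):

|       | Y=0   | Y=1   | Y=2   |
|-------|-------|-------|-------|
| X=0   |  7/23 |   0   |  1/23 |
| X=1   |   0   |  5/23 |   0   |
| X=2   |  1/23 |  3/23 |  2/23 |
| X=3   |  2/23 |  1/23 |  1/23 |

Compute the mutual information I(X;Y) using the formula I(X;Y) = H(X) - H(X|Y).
0.6604 bits

I(X;Y) = H(X) - H(X|Y)

Marginal of X (row sums):
  P(X=0) = 7/23 + 0 + 1/23 = 8/23
  P(X=1) = 0 + 5/23 + 0 = 5/23
  P(X=2) = 1/23 + 3/23 + 2/23 = 6/23
  P(X=3) = 2/23 + 1/23 + 1/23 = 4/23
H(X) = -[(8/23)·log₂(8/23) + (5/23)·log₂(5/23) + (6/23)·log₂(6/23) + (4/23)·log₂(4/23)]
  = 0.52993 + 0.47862 + 0.50572 + 0.43888 = 1.95315 bits

Marginal of Y (column sums):
  P(Y=0) = 7/23 + 0 + 1/23 + 2/23 = 10/23
  P(Y=1) = 0 + 5/23 + 3/23 + 1/23 = 9/23
  P(Y=2) = 1/23 + 0 + 2/23 + 1/23 = 4/23
H(X|Y) = Σ_y P(y)·H(X|Y=y):
  Y=0: P(Y=0) = 10/23, P(X|Y=0) = (7/10, 0, 1/10, 1/5) → H(X|Y=0) = 1.15678
  Y=1: P(Y=1) = 9/23, P(X|Y=1) = (0, 5/9, 1/3, 1/9) → H(X|Y=1) = 1.35164
  Y=2: P(Y=2) = 4/23, P(X|Y=2) = (1/4, 0, 1/2, 1/4) → H(X|Y=2) = 1.50000
H(X|Y) = (10/23)·1.15678 + (9/23)·1.35164 + (4/23)·1.50000 = 1.29272 bits

I(X;Y) = H(X) - H(X|Y) = 1.95315 - 1.29272 = 0.6604 bits

Cross-check via I(X;Y) = H(X) + H(Y) - H(X,Y): computing H(Y) from the column sums and H(X,Y) from the 12 cells in the same way gives H(Y) = 1.49101 bits and H(X,Y) = 2.78374 bits, so
I(X;Y) = 1.95315 + 1.49101 - 2.78374 = 0.6604 bits ✓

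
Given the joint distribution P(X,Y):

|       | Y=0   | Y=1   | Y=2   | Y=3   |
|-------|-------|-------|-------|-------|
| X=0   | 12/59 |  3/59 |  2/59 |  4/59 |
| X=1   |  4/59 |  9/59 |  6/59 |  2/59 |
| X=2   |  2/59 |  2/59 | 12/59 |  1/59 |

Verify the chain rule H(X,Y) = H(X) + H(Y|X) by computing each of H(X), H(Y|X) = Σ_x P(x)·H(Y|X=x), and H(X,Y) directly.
H(X) = 1.5782 bits, H(Y|X) = 1.6124 bits, H(X,Y) = 3.1906 bits

Marginal of X (row sums):
  P(X=0) = 12/59 + 3/59 + 2/59 + 4/59 = 21/59
  P(X=1) = 4/59 + 9/59 + 6/59 + 2/59 = 21/59
  P(X=2) = 2/59 + 2/59 + 12/59 + 1/59 = 17/59
H(X) = -[(21/59)·log₂(21/59) + (21/59)·log₂(21/59) + (17/59)·log₂(17/59)]
  = 0.530455 + 0.530455 + 0.517255 = 1.5782 bits

H(Y|X) = Σ_x P(x)·H(Y|X=x):
  X=0: P(X=0) = 21/59, P(Y|X=0) = (4/7, 1/7, 2/21, 4/21) → H(Y|X=0) = 1.641154
  X=1: P(X=1) = 21/59, P(Y|X=1) = (4/21, 3/7, 2/7, 2/21) → H(Y|X=1) = 1.819027
  X=2: P(X=2) = 17/59, P(Y|X=2) = (2/17, 2/17, 12/17, 1/17) → H(Y|X=2) = 1.321607
H(Y|X) = (21/59)·1.641154 + (21/59)·1.819027 + (17/59)·1.321607 = 1.6124 bits

H(X,Y) = -Σ_{x,y} P(x,y) log₂ P(x,y). Per-cell terms -P(x,y)·log₂P(x,y):
  X=0: 0.467325, 0.218526, 0.165513, 0.263230
  X=1: 0.263230, 0.413804, 0.335357, 0.165513
  X=2: 0.165513, 0.165513, 0.467325, 0.099706
Sum of the 12 terms: H(X,Y) = 3.1906 bits

Chain rule check:
  H(X) + H(Y|X) = 1.5782 + 1.6124 = 3.1906 bits
  H(X,Y) = 3.1906 bits
✓ Chain rule verified.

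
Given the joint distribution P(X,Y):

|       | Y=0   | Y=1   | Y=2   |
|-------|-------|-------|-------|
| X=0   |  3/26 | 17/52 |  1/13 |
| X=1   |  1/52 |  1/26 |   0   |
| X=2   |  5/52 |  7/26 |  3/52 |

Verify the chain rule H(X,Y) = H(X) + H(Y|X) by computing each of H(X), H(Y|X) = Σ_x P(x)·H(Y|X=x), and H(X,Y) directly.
H(X) = 1.2534 bits, H(Y|X) = 1.2804 bits, H(X,Y) = 2.5338 bits

Marginal of X (row sums):
  P(X=0) = 3/26 + 17/52 + 1/13 = 27/52
  P(X=1) = 1/52 + 1/26 + 0 = 3/52
  P(X=2) = 5/52 + 7/26 + 3/52 = 11/26
H(X) = -[(27/52)·log₂(27/52) + (3/52)·log₂(3/52) + (11/26)·log₂(11/26)]
  = 0.4910 + 0.2374 + 0.5250 = 1.2534 bits

H(Y|X) = Σ_x P(x)·H(Y|X=x):
  X=0: P(X=0) = 27/52, P(Y|X=0) = (2/9, 17/27, 4/27) → H(Y|X=0) = 1.3106
  X=1: P(X=1) = 3/52, P(Y|X=1) = (1/3, 2/3, 0) → H(Y|X=1) = 0.9183
  X=2: P(X=2) = 11/26, P(Y|X=2) = (5/22, 7/11, 3/22) → H(Y|X=2) = 1.2927
H(Y|X) = (27/52)·1.3106 + (3/52)·0.9183 + (11/26)·1.2927 = 1.2804 bits

H(X,Y) = -Σ_{x,y} P(x,y) log₂ P(x,y). Per-cell terms -P(x,y)·log₂P(x,y):
  X=0: 0.3595, 0.5273, 0.2846
  X=1: 0.1096, 0.1808, 0.0000
  X=2: 0.3249, 0.5097, 0.2374
  (cells with P = 0 contribute 0)
Sum of the 9 terms: H(X,Y) = 2.5338 bits

Chain rule check:
  H(X) + H(Y|X) = 1.2534 + 1.2804 = 2.5338 bits
  H(X,Y) = 2.5338 bits
✓ Chain rule verified.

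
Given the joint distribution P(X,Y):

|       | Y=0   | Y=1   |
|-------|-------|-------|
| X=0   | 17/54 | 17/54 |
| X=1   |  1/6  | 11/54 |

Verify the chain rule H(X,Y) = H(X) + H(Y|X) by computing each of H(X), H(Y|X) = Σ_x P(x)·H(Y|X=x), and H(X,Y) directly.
H(X) = 0.9510 bits, H(Y|X) = 0.9973 bits, H(X,Y) = 1.9483 bits

Marginal of X (row sums):
  P(X=0) = 17/54 + 17/54 = 17/27
  P(X=1) = 1/6 + 11/54 = 10/27
H(X) = -[(17/27)·log₂(17/27) + (10/27)·log₂(10/27)]
  = 0.42023 + 0.53073 = 0.9510 bits

H(Y|X) = Σ_x P(x)·H(Y|X=x):
  X=0: P(X=0) = 17/27, P(Y|X=0) = (1/2, 1/2) → H(Y|X=0) = 1.00000
  X=1: P(X=1) = 10/27, P(Y|X=1) = (9/20, 11/20) → H(Y|X=1) = 0.99277
H(Y|X) = (17/27)·1.00000 + (10/27)·0.99277 = 0.9973 bits

H(X,Y) = -Σ_{x,y} P(x,y) log₂ P(x,y). Per-cell terms -P(x,y)·log₂P(x,y):
  X=0: 0.52493, 0.52493
  X=1: 0.43083, 0.46759
Sum of the 4 terms: H(X,Y) = 1.9483 bits

Chain rule check:
  H(X) + H(Y|X) = 0.9510 + 0.9973 = 1.9483 bits
  H(X,Y) = 1.9483 bits
✓ Chain rule verified.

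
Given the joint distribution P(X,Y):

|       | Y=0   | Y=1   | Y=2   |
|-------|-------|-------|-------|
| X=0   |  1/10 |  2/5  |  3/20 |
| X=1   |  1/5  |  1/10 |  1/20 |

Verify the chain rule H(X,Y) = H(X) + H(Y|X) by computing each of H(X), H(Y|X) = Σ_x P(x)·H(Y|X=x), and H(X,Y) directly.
H(X) = 0.9341 bits, H(Y|X) = 1.3501 bits, H(X,Y) = 2.2842 bits

Marginal of X (row sums):
  P(X=0) = 1/10 + 2/5 + 3/20 = 13/20
  P(X=1) = 1/5 + 1/10 + 1/20 = 7/20
H(X) = -[(13/20)·log₂(13/20) + (7/20)·log₂(7/20)]
  = 0.4040 + 0.5301 = 0.9341 bits

H(Y|X) = Σ_x P(x)·H(Y|X=x):
  X=0: P(X=0) = 13/20, P(Y|X=0) = (2/13, 8/13, 3/13) → H(Y|X=0) = 1.3347
  X=1: P(X=1) = 7/20, P(Y|X=1) = (4/7, 2/7, 1/7) → H(Y|X=1) = 1.3788
H(Y|X) = (13/20)·1.3347 + (7/20)·1.3788 = 1.3501 bits

H(X,Y) = -Σ_{x,y} P(x,y) log₂ P(x,y). Per-cell terms -P(x,y)·log₂P(x,y):
  X=0: 0.3322, 0.5288, 0.4105
  X=1: 0.4644, 0.3322, 0.2161
Sum of the 6 terms: H(X,Y) = 2.2842 bits

Chain rule check:
  H(X) + H(Y|X) = 0.9341 + 1.3501 = 2.2842 bits
  H(X,Y) = 2.2842 bits
✓ Chain rule verified.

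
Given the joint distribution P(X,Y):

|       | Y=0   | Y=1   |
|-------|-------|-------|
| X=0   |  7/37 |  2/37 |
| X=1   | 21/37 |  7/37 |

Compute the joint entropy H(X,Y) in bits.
1.6002 bits

H(X,Y) = -Σ_{x,y} P(x,y) log₂ P(x,y). Per-cell terms -P(x,y)·log₂P(x,y):
  X=0: 0.45445, 0.22754
  X=1: 0.46378, 0.45445
Sum of the 4 terms: H(X,Y) = 1.6002 bits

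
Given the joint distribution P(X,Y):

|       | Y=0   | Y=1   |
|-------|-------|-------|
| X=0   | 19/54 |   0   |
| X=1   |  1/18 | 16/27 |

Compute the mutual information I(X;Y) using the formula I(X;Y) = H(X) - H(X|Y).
0.7016 bits

I(X;Y) = H(X) - H(X|Y)

Marginal of X (row sums):
  P(X=0) = 19/54 + 0 = 19/54
  P(X=1) = 1/18 + 16/27 = 35/54
H(X) = -[(19/54)·log₂(19/54) + (35/54)·log₂(35/54)]
  = 0.5302 + 0.4055 = 0.9357 bits

Marginal of Y (column sums):
  P(Y=0) = 19/54 + 1/18 = 11/27
  P(Y=1) = 0 + 16/27 = 16/27
H(X|Y) = Σ_y P(y)·H(X|Y=y):
  Y=0: P(Y=0) = 11/27, P(X|Y=0) = (19/22, 3/22) → H(X|Y=0) = 0.5746
  Y=1: P(Y=1) = 16/27, P(X|Y=1) = (0, 1) → H(X|Y=1) = 0.0000
H(X|Y) = (11/27)·0.5746 + (16/27)·0.0000 = 0.2341 bits

I(X;Y) = H(X) - H(X|Y) = 0.9357 - 0.2341 = 0.7016 bits

Cross-check via I(X;Y) = H(X) + H(Y) - H(X,Y): computing H(Y) from the column sums and H(X,Y) from the 4 cells in the same way gives H(Y) = 0.9751 bits and H(X,Y) = 1.2092 bits, so
I(X;Y) = 0.9357 + 0.9751 - 1.2092 = 0.7016 bits ✓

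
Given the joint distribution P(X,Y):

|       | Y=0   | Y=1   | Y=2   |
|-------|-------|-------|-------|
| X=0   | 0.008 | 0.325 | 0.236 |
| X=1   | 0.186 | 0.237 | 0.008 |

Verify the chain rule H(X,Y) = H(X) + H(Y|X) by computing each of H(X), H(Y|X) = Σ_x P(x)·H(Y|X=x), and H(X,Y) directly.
H(X) = 0.9862 bits, H(Y|X) = 1.0874 bits, H(X,Y) = 2.0737 bits

Marginal of X (row sums):
  P(X=0) = 0.008 + 0.325 + 0.236 = 0.569
  P(X=1) = 0.186 + 0.237 + 0.008 = 0.431
H(X) = -[0.569·log₂(0.569) + 0.431·log₂(0.431)]
  = 0.4629 + 0.5233 = 0.9862 bits

H(Y|X) = Σ_x P(x)·H(Y|X=x):
  X=0: P(X=0) = 0.569, P(Y|X=0) = (8/569, 325/569, 236/569) → H(Y|X=0) = 1.0746
  X=1: P(X=1) = 0.431, P(Y|X=1) = (186/431, 237/431, 8/431) → H(Y|X=1) = 1.1044
H(Y|X) = 0.569·1.0746 + 0.431·1.1044 = 1.0874 bits

H(X,Y) = -Σ_{x,y} P(x,y) log₂ P(x,y). Per-cell terms -P(x,y)·log₂P(x,y):
  X=0: 0.0557, 0.5270, 0.4916
  X=1: 0.4514, 0.4923, 0.0557
Sum of the 6 terms: H(X,Y) = 2.0737 bits

Chain rule check:
  H(X) + H(Y|X) = 0.9862 + 1.0874 = 2.0736 bits
  H(X,Y) = 2.0737 bits
✓ Chain rule verified (Δ = 0.0001 is 4-dp rounding noise: each of the three values was rounded independently).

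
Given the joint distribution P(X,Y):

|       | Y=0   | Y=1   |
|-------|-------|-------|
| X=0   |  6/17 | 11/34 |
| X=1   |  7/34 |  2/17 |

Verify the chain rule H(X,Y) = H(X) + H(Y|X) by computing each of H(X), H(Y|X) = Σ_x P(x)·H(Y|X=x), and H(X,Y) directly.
H(X) = 0.9082 bits, H(Y|X) = 0.9815 bits, H(X,Y) = 1.8897 bits

Marginal of X (row sums):
  P(X=0) = 6/17 + 11/34 = 23/34
  P(X=1) = 7/34 + 2/17 = 11/34
H(X) = -[(23/34)·log₂(23/34) + (11/34)·log₂(11/34)]
  = 0.38146 + 0.52672 = 0.9082 bits

H(Y|X) = Σ_x P(x)·H(Y|X=x):
  X=0: P(X=0) = 23/34, P(Y|X=0) = (12/23, 11/23) → H(Y|X=0) = 0.99864
  X=1: P(X=1) = 11/34, P(Y|X=1) = (7/11, 4/11) → H(Y|X=1) = 0.94566
H(Y|X) = (23/34)·0.99864 + (11/34)·0.94566 = 0.9815 bits

H(X,Y) = -Σ_{x,y} P(x,y) log₂ P(x,y). Per-cell terms -P(x,y)·log₂P(x,y):
  X=0: 0.53029, 0.52672
  X=1: 0.46943, 0.36323
Sum of the 4 terms: H(X,Y) = 1.8897 bits

Chain rule check:
  H(X) + H(Y|X) = 0.9082 + 0.9815 = 1.8897 bits
  H(X,Y) = 1.8897 bits
✓ Chain rule verified.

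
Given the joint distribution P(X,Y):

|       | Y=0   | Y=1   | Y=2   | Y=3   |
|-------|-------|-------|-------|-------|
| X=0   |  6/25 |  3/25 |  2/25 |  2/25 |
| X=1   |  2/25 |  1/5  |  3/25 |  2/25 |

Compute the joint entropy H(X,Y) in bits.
2.8587 bits

H(X,Y) = -Σ_{x,y} P(x,y) log₂ P(x,y). Per-cell terms -P(x,y)·log₂P(x,y):
  X=0: 0.4941, 0.3671, 0.2915, 0.2915
  X=1: 0.2915, 0.4644, 0.3671, 0.2915
Sum of the 8 terms: H(X,Y) = 2.8587 bits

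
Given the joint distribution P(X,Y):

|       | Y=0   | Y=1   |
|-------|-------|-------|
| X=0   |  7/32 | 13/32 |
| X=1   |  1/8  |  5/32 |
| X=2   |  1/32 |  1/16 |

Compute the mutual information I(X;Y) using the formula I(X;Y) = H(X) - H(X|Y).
0.0058 bits

I(X;Y) = H(X) - H(X|Y)

Marginal of X (row sums):
  P(X=0) = 7/32 + 13/32 = 5/8
  P(X=1) = 1/8 + 5/32 = 9/32
  P(X=2) = 1/32 + 1/16 = 3/32
H(X) = -[(5/8)·log₂(5/8) + (9/32)·log₂(9/32) + (3/32)·log₂(3/32)]
  = 0.4238 + 0.5147 + 0.3202 = 1.2587 bits

Marginal of Y (column sums):
  P(Y=0) = 7/32 + 1/8 + 1/32 = 3/8
  P(Y=1) = 13/32 + 5/32 + 1/16 = 5/8
H(X|Y) = Σ_y P(y)·H(X|Y=y):
  Y=0: P(Y=0) = 3/8, P(X|Y=0) = (7/12, 1/3, 1/12) → H(X|Y=0) = 1.2807
  Y=1: P(Y=1) = 5/8, P(X|Y=1) = (13/20, 1/4, 1/10) → H(X|Y=1) = 1.2362
H(X|Y) = (3/8)·1.2807 + (5/8)·1.2362 = 1.2529 bits

I(X;Y) = H(X) - H(X|Y) = 1.2587 - 1.2529 = 0.0058 bits

Cross-check via I(X;Y) = H(X) + H(Y) - H(X,Y): computing H(Y) from the column sums and H(X,Y) from the 6 cells in the same way gives H(Y) = 0.9544 bits and H(X,Y) = 2.2073 bits, so
I(X;Y) = 1.2587 + 0.9544 - 2.2073 = 0.0058 bits ✓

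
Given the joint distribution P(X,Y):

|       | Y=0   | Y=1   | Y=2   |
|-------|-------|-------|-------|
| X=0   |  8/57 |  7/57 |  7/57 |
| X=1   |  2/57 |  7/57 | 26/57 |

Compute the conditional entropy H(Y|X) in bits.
1.2363 bits

H(Y|X) = H(X,Y) - H(X)

H(X,Y) = -Σ_{x,y} P(x,y) log₂ P(x,y). Per-cell terms -P(x,y)·log₂P(x,y):
  X=0: 0.397599, 0.371557, 0.371557
  X=1: 0.169575, 0.371557, 0.516556
Sum of the 6 terms: H(X,Y) = 2.198401 bits

Marginal of X (row sums):
  P(X=0) = 8/57 + 7/57 + 7/57 = 22/57
  P(X=1) = 2/57 + 7/57 + 26/57 = 35/57
H(X) = -[(22/57)·log₂(22/57) + (35/57)·log₂(35/57)]
  = 0.530107 + 0.432039 = 0.962146 bits

H(Y|X) = H(X,Y) - H(X) = 2.198401 - 0.962146 = 1.2363 bits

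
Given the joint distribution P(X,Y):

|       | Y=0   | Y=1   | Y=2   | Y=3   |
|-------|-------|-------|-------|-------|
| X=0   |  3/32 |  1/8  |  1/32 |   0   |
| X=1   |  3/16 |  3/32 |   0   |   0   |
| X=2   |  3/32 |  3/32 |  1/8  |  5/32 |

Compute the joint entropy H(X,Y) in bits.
3.0582 bits

H(X,Y) = -Σ_{x,y} P(x,y) log₂ P(x,y). Per-cell terms -P(x,y)·log₂P(x,y):
  X=0: 0.3202, 0.3750, 0.1562, 0.0000
  X=1: 0.4528, 0.3202, 0.0000, 0.0000
  X=2: 0.3202, 0.3202, 0.3750, 0.4184
  (cells with P = 0 contribute 0)
Sum of the 12 terms: H(X,Y) = 3.0582 bits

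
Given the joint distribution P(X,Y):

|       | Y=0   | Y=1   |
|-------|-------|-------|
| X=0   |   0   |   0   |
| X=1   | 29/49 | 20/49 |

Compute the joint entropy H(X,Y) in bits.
0.9755 bits

H(X,Y) = -Σ_{x,y} P(x,y) log₂ P(x,y). Per-cell terms -P(x,y)·log₂P(x,y):
  X=0: 0.00000, 0.00000
  X=1: 0.44786, 0.52767
  (cells with P = 0 contribute 0)
Sum of the 4 terms: H(X,Y) = 0.9755 bits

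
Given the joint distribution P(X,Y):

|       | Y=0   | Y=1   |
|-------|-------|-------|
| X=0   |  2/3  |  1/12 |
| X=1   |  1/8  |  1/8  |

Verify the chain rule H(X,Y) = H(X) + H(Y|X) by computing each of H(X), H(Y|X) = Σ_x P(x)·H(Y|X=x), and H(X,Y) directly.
H(X) = 0.8113 bits, H(Y|X) = 0.6274 bits, H(X,Y) = 1.4387 bits

Marginal of X (row sums):
  P(X=0) = 2/3 + 1/12 = 3/4
  P(X=1) = 1/8 + 1/8 = 1/4
H(X) = -[(3/4)·log₂(3/4) + (1/4)·log₂(1/4)]
  = 0.31128 + 0.50000 = 0.8113 bits

H(Y|X) = Σ_x P(x)·H(Y|X=x):
  X=0: P(X=0) = 3/4, P(Y|X=0) = (8/9, 1/9) → H(Y|X=0) = 0.50326
  X=1: P(X=1) = 1/4, P(Y|X=1) = (1/2, 1/2) → H(Y|X=1) = 1.00000
H(Y|X) = (3/4)·0.50326 + (1/4)·1.00000 = 0.6274 bits

H(X,Y) = -Σ_{x,y} P(x,y) log₂ P(x,y). Per-cell terms -P(x,y)·log₂P(x,y):
  X=0: 0.38998, 0.29875
  X=1: 0.37500, 0.37500
Sum of the 4 terms: H(X,Y) = 1.4387 bits

Chain rule check:
  H(X) + H(Y|X) = 0.8113 + 0.6274 = 1.4387 bits
  H(X,Y) = 1.4387 bits
✓ Chain rule verified.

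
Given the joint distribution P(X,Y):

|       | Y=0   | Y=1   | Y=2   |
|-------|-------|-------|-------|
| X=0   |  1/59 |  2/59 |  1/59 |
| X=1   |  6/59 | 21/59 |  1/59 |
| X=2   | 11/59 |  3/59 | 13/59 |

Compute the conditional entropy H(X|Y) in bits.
0.9358 bits

H(X|Y) = H(X,Y) - H(Y)

H(X,Y) = -Σ_{x,y} P(x,y) log₂ P(x,y). Per-cell terms -P(x,y)·log₂P(x,y):
  X=0: 0.0997, 0.1655, 0.0997
  X=1: 0.3354, 0.5305, 0.0997
  X=2: 0.4518, 0.2185, 0.4808
Sum of the 9 terms: H(X,Y) = 2.4816 bits

Marginal of Y (column sums):
  P(Y=0) = 1/59 + 6/59 + 11/59 = 18/59
  P(Y=1) = 2/59 + 21/59 + 3/59 = 26/59
  P(Y=2) = 1/59 + 1/59 + 13/59 = 15/59
H(Y) = -[(18/59)·log₂(18/59) + (26/59)·log₂(26/59) + (15/59)·log₂(15/59)]
  = 0.5225 + 0.5210 + 0.5023 = 1.5458 bits

H(X|Y) = H(X,Y) - H(Y) = 2.4816 - 1.5458 = 0.9358 bits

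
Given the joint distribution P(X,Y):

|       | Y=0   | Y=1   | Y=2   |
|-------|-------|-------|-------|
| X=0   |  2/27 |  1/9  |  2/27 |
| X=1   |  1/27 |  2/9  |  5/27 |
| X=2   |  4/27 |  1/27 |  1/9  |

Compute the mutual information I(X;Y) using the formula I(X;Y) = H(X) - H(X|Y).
0.1574 bits

I(X;Y) = H(X) - H(X|Y)

Marginal of X (row sums):
  P(X=0) = 2/27 + 1/9 + 2/27 = 7/27
  P(X=1) = 1/27 + 2/9 + 5/27 = 4/9
  P(X=2) = 4/27 + 1/27 + 1/9 = 8/27
H(X) = -[(7/27)·log₂(7/27) + (4/9)·log₂(4/9) + (8/27)·log₂(8/27)]
  = 0.504916 + 0.519967 + 0.519967 = 1.54485 bits

Marginal of Y (column sums):
  P(Y=0) = 2/27 + 1/27 + 4/27 = 7/27
  P(Y=1) = 1/9 + 2/9 + 1/27 = 10/27
  P(Y=2) = 2/27 + 5/27 + 1/9 = 10/27
H(X|Y) = Σ_y P(y)·H(X|Y=y):
  Y=0: P(Y=0) = 7/27, P(X|Y=0) = (2/7, 1/7, 4/7) → H(X|Y=0) = 1.378783
  Y=1: P(Y=1) = 10/27, P(X|Y=1) = (3/10, 3/5, 1/10) → H(X|Y=1) = 1.295462
  Y=2: P(Y=2) = 10/27, P(X|Y=2) = (1/5, 1/2, 3/10) → H(X|Y=2) = 1.485475
H(X|Y) = (7/27)·1.378783 + (10/27)·1.295462 + (10/27)·1.485475 = 1.38744 bits

I(X;Y) = H(X) - H(X|Y) = 1.54485 - 1.38744 = 0.1574 bits

Cross-check via I(X;Y) = H(X) + H(Y) - H(X,Y): computing H(Y) from the column sums and H(X,Y) from the 9 cells in the same way gives H(Y) = 1.56637 bits and H(X,Y) = 2.95381 bits, so
I(X;Y) = 1.54485 + 1.56637 - 2.95381 = 0.1574 bits ✓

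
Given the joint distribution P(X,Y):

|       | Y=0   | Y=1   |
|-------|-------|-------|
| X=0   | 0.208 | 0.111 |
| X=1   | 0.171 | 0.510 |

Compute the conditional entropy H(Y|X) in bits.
0.8510 bits

H(Y|X) = H(X,Y) - H(X)

H(X,Y) = -Σ_{x,y} P(x,y) log₂ P(x,y). Per-cell terms -P(x,y)·log₂P(x,y):
  X=0: 0.4712, 0.3520
  X=1: 0.4357, 0.4954
Sum of the 4 terms: H(X,Y) = 1.7543 bits

Marginal of X (row sums):
  P(X=0) = 0.208 + 0.111 = 0.319
  P(X=1) = 0.171 + 0.510 = 0.681
H(X) = -[0.319·log₂(0.319) + 0.681·log₂(0.681)]
  = 0.5258 + 0.3775 = 0.9033 bits

H(Y|X) = H(X,Y) - H(X) = 1.7543 - 0.9033 = 0.8510 bits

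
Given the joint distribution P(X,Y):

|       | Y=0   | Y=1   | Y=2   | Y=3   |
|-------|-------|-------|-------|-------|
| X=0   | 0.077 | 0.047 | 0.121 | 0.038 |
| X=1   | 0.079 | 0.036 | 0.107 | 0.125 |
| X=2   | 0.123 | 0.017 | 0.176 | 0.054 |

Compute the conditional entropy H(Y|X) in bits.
1.7864 bits

H(Y|X) = H(X,Y) - H(X)

H(X,Y) = -Σ_{x,y} P(x,y) log₂ P(x,y). Per-cell terms -P(x,y)·log₂P(x,y):
  X=0: 0.2848, 0.2073, 0.3687, 0.1793
  X=1: 0.2893, 0.1727, 0.3450, 0.3750
  X=2: 0.3719, 0.0999, 0.4411, 0.2274
Sum of the 12 terms: H(X,Y) = 3.3624 bits

Marginal of X (row sums):
  P(X=0) = 0.077 + 0.047 + 0.121 + 0.038 = 0.283
  P(X=1) = 0.079 + 0.036 + 0.107 + 0.125 = 0.347
  P(X=2) = 0.123 + 0.017 + 0.176 + 0.054 = 0.370
H(X) = -[0.283·log₂(0.283) + 0.347·log₂(0.347) + 0.370·log₂(0.370)]
  = 0.5154 + 0.5299 + 0.5307 = 1.5760 bits

H(Y|X) = H(X,Y) - H(X) = 3.3624 - 1.5760 = 1.7864 bits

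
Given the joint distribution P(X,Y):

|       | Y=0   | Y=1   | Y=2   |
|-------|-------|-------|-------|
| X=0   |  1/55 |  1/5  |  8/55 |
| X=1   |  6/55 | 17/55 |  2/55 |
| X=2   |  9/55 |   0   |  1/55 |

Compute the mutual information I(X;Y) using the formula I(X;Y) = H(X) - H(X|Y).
0.4207 bits

I(X;Y) = H(X) - H(X|Y)

Marginal of X (row sums):
  P(X=0) = 1/55 + 1/5 + 8/55 = 4/11
  P(X=1) = 6/55 + 17/55 + 2/55 = 5/11
  P(X=2) = 9/55 + 0 + 1/55 = 2/11
H(X) = -[(4/11)·log₂(4/11) + (5/11)·log₂(5/11) + (2/11)·log₂(2/11)]
  = 0.53070 + 0.51705 + 0.44717 = 1.49492 bits

Marginal of Y (column sums):
  P(Y=0) = 1/55 + 6/55 + 9/55 = 16/55
  P(Y=1) = 1/5 + 17/55 + 0 = 28/55
  P(Y=2) = 8/55 + 2/55 + 1/55 = 1/5
H(X|Y) = Σ_y P(y)·H(X|Y=y):
  Y=0: P(Y=0) = 16/55, P(X|Y=0) = (1/16, 3/8, 9/16) → H(X|Y=0) = 1.24756
  Y=1: P(Y=1) = 28/55, P(X|Y=1) = (11/28, 17/28, 0) → H(X|Y=1) = 0.96662
  Y=2: P(Y=2) = 1/5, P(X|Y=2) = (8/11, 2/11, 1/11) → H(X|Y=2) = 1.09580
H(X|Y) = (16/55)·1.24756 + (28/55)·0.96662 + (1/5)·1.09580 = 1.07418 bits

I(X;Y) = H(X) - H(X|Y) = 1.49492 - 1.07418 = 0.4207 bits

Cross-check via I(X;Y) = H(X) + H(Y) - H(X,Y): computing H(Y) from the column sums and H(X,Y) from the 9 cells in the same way gives H(Y) = 1.47846 bits and H(X,Y) = 2.55264 bits, so
I(X;Y) = 1.49492 + 1.47846 - 2.55264 = 0.4207 bits ✓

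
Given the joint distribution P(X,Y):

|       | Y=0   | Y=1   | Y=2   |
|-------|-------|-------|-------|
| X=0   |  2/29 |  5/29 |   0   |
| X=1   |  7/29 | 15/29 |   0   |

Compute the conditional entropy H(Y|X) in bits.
0.8929 bits

H(Y|X) = H(X,Y) - H(X)

H(X,Y) = -Σ_{x,y} P(x,y) log₂ P(x,y). Per-cell terms -P(x,y)·log₂P(x,y):
  X=0: 0.26607, 0.43725, 0.00000
  X=1: 0.49498, 0.49194, 0.00000
  (cells with P = 0 contribute 0)
Sum of the 6 terms: H(X,Y) = 1.6902 bits

Marginal of X (row sums):
  P(X=0) = 2/29 + 5/29 + 0 = 7/29
  P(X=1) = 7/29 + 15/29 + 0 = 22/29
H(X) = -[(7/29)·log₂(7/29) + (22/29)·log₂(22/29)]
  = 0.49498 + 0.30235 = 0.7973 bits

H(Y|X) = H(X,Y) - H(X) = 1.6902 - 0.7973 = 0.8929 bits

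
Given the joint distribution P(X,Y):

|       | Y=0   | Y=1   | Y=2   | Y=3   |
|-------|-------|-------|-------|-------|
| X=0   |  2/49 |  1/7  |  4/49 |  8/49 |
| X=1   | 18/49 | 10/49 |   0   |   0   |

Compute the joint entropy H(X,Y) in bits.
2.3100 bits

H(X,Y) = -Σ_{x,y} P(x,y) log₂ P(x,y). Per-cell terms -P(x,y)·log₂P(x,y):
  X=0: 0.18836, 0.40105, 0.29508, 0.42689
  X=1: 0.53074, 0.46791, 0.00000, 0.00000
  (cells with P = 0 contribute 0)
Sum of the 8 terms: H(X,Y) = 2.3100 bits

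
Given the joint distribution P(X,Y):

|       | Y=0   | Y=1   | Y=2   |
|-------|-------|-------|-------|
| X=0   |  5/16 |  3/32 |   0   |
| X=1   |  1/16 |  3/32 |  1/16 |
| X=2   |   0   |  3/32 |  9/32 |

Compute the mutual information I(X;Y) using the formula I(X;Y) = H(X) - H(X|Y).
0.6136 bits

I(X;Y) = H(X) - H(X|Y)

Marginal of X (row sums):
  P(X=0) = 5/16 + 3/32 + 0 = 13/32
  P(X=1) = 1/16 + 3/32 + 1/16 = 7/32
  P(X=2) = 0 + 3/32 + 9/32 = 3/8
H(X) = -[(13/32)·log₂(13/32) + (7/32)·log₂(7/32) + (3/8)·log₂(3/8)]
  = 0.52795 + 0.47964 + 0.53064 = 1.53823 bits

Marginal of Y (column sums):
  P(Y=0) = 5/16 + 1/16 + 0 = 3/8
  P(Y=1) = 3/32 + 3/32 + 3/32 = 9/32
  P(Y=2) = 0 + 1/16 + 9/32 = 11/32
H(X|Y) = Σ_y P(y)·H(X|Y=y):
  Y=0: P(Y=0) = 3/8, P(X|Y=0) = (5/6, 1/6, 0) → H(X|Y=0) = 0.65002
  Y=1: P(Y=1) = 9/32, P(X|Y=1) = (1/3, 1/3, 1/3) → H(X|Y=1) = 1.58496
  Y=2: P(Y=2) = 11/32, P(X|Y=2) = (0, 2/11, 9/11) → H(X|Y=2) = 0.68404
H(X|Y) = (3/8)·0.65002 + (9/32)·1.58496 + (11/32)·0.68404 = 0.92467 bits

I(X;Y) = H(X) - H(X|Y) = 1.53823 - 0.92467 = 0.6136 bits

Cross-check via I(X;Y) = H(X) + H(Y) - H(X,Y): computing H(Y) from the column sums and H(X,Y) from the 9 cells in the same way gives H(Y) = 1.57492 bits and H(X,Y) = 2.49959 bits, so
I(X;Y) = 1.53823 + 1.57492 - 2.49959 = 0.6136 bits ✓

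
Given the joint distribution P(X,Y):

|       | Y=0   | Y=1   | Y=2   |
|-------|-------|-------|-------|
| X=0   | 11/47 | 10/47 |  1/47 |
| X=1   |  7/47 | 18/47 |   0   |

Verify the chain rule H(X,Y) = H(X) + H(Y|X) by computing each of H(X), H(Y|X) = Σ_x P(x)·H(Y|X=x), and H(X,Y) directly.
H(X) = 0.9971 bits, H(Y|X) = 1.0260 bits, H(X,Y) = 2.0230 bits

Marginal of X (row sums):
  P(X=0) = 11/47 + 10/47 + 1/47 = 22/47
  P(X=1) = 7/47 + 18/47 + 0 = 25/47
H(X) = -[(22/47)·log₂(22/47) + (25/47)·log₂(25/47)]
  = 0.51263 + 0.48443 = 0.9971 bits

H(Y|X) = Σ_x P(x)·H(Y|X=x):
  X=0: P(X=0) = 22/47, P(Y|X=0) = (1/2, 5/11, 1/22) → H(Y|X=0) = 1.21975
  X=1: P(X=1) = 25/47, P(Y|X=1) = (7/25, 18/25, 0) → H(Y|X=1) = 0.85545
H(Y|X) = (22/47)·1.21975 + (25/47)·0.85545 = 1.0260 bits

H(X,Y) = -Σ_{x,y} P(x,y) log₂ P(x,y). Per-cell terms -P(x,y)·log₂P(x,y):
  X=0: 0.49036, 0.47503, 0.11818
  X=1: 0.40916, 0.53030, 0.00000
  (cells with P = 0 contribute 0)
Sum of the 6 terms: H(X,Y) = 2.0230 bits

Chain rule check:
  H(X) + H(Y|X) = 0.9971 + 1.0260 = 2.0231 bits
  H(X,Y) = 2.0230 bits
✓ Chain rule verified (Δ = 0.0001 is 4-dp rounding noise: each of the three values was rounded independently).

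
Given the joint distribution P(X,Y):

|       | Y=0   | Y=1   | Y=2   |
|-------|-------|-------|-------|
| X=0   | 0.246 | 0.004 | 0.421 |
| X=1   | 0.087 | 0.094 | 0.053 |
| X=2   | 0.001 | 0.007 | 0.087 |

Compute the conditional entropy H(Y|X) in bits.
1.0742 bits

H(Y|X) = H(X,Y) - H(X)

H(X,Y) = -Σ_{x,y} P(x,y) log₂ P(x,y). Per-cell terms -P(x,y)·log₂P(x,y):
  X=0: 0.49772, 0.03186, 0.52545
  X=1: 0.30649, 0.32065, 0.22461
  X=2: 0.00997, 0.05011, 0.30649
Sum of the 9 terms: H(X,Y) = 2.27335 bits

Marginal of X (row sums):
  P(X=0) = 0.246 + 0.004 + 0.421 = 0.671
  P(X=1) = 0.087 + 0.094 + 0.053 = 0.234
  P(X=2) = 0.001 + 0.007 + 0.087 = 0.095
H(X) = -[0.671·log₂(0.671) + 0.234·log₂(0.234) + 0.095·log₂(0.095)]
  = 0.38624 + 0.49033 + 0.32261 = 1.19918 bits

H(Y|X) = H(X,Y) - H(X) = 2.27335 - 1.19918 = 1.0742 bits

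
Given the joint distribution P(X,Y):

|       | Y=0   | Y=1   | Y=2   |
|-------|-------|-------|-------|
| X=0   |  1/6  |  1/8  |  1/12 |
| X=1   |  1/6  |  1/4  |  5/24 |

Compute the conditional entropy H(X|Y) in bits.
0.9294 bits

H(X|Y) = H(X,Y) - H(Y)

H(X,Y) = -Σ_{x,y} P(x,y) log₂ P(x,y). Per-cell terms -P(x,y)·log₂P(x,y):
  X=0: 0.430827, 0.375000, 0.298747
  X=1: 0.430827, 0.500000, 0.471466
Sum of the 6 terms: H(X,Y) = 2.50687 bits

Marginal of Y (column sums):
  P(Y=0) = 1/6 + 1/6 = 1/3
  P(Y=1) = 1/8 + 1/4 = 3/8
  P(Y=2) = 1/12 + 5/24 = 7/24
H(Y) = -[(1/3)·log₂(1/3) + (3/8)·log₂(3/8) + (7/24)·log₂(7/24)]
  = 0.528321 + 0.530639 + 0.518469 = 1.57743 bits

H(X|Y) = H(X,Y) - H(Y) = 2.50687 - 1.57743 = 0.9294 bits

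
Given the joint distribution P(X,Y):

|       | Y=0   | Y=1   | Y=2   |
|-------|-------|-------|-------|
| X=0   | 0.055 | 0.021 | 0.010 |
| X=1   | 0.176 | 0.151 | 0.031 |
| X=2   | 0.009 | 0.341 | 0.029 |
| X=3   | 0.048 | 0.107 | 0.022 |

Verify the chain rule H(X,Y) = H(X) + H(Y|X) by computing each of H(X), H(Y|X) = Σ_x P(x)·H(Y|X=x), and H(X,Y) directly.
H(X) = 1.8076 bits, H(Y|X) = 1.0293 bits, H(X,Y) = 2.8369 bits

Marginal of X (row sums):
  P(X=0) = 0.055 + 0.021 + 0.010 = 0.086
  P(X=1) = 0.176 + 0.151 + 0.031 = 0.358
  P(X=2) = 0.009 + 0.341 + 0.029 = 0.379
  P(X=3) = 0.048 + 0.107 + 0.022 = 0.177
H(X) = -[0.086·log₂(0.086) + 0.358·log₂(0.358) + 0.379·log₂(0.379) + 0.177·log₂(0.177)]
  = 0.30440 + 0.53054 + 0.53050 + 0.44218 = 1.8076 bits

H(Y|X) = Σ_x P(x)·H(Y|X=x):
  X=0: P(X=0) = 0.086, P(Y|X=0) = (55/86, 21/86, 5/43) → H(Y|X=0) = 1.27007
  X=1: P(X=1) = 0.358, P(Y|X=1) = (88/179, 151/358, 31/358) → H(Y|X=1) = 1.33454
  X=2: P(X=2) = 0.379, P(Y|X=2) = (9/379, 341/379, 29/379) → H(Y|X=2) = 0.54901
  X=3: P(X=3) = 0.177, P(Y|X=3) = (16/59, 107/177, 22/177) → H(Y|X=3) = 1.32341
H(Y|X) = 0.086·1.27007 + 0.358·1.33454 + 0.379·0.54901 + 0.177·1.32341 = 1.0293 bits

H(X,Y) = -Σ_{x,y} P(x,y) log₂ P(x,y). Per-cell terms -P(x,y)·log₂P(x,y):
  X=0: 0.23014, 0.11704, 0.06644
  X=1: 0.44112, 0.41183, 0.15536
  X=2: 0.06116, 0.52929, 0.14813
  X=3: 0.21028, 0.34500, 0.12114
Sum of the 12 terms: H(X,Y) = 2.8369 bits

Chain rule check:
  H(X) + H(Y|X) = 1.8076 + 1.0293 = 2.8369 bits
  H(X,Y) = 2.8369 bits
✓ Chain rule verified.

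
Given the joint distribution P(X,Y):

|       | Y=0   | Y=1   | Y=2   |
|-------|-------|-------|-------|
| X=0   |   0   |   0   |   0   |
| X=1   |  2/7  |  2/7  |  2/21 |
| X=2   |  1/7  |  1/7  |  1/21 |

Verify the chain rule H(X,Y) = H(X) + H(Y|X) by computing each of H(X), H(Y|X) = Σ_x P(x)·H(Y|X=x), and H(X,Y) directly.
H(X) = 0.9183 bits, H(Y|X) = 1.4488 bits, H(X,Y) = 2.3671 bits

Marginal of X (row sums):
  P(X=0) = 0 + 0 + 0 = 0
  P(X=1) = 2/7 + 2/7 + 2/21 = 2/3
  P(X=2) = 1/7 + 1/7 + 1/21 = 1/3
H(X) = -[(2/3)·log₂(2/3) + (1/3)·log₂(1/3)]   (outcomes with P = 0 contribute 0)
  = 0.38998 + 0.52832 = 0.9183 bits

H(Y|X) = Σ_x P(x)·H(Y|X=x):
  X=0: P(X=0) = 0 → contributes 0
  X=1: P(X=1) = 2/3, P(Y|X=1) = (3/7, 3/7, 1/7) → H(Y|X=1) = 1.44882
  X=2: P(X=2) = 1/3, P(Y|X=2) = (3/7, 3/7, 1/7) → H(Y|X=2) = 1.44882
H(Y|X) = (2/3)·1.44882 + (1/3)·1.44882 = 1.4488 bits

H(X,Y) = -Σ_{x,y} P(x,y) log₂ P(x,y). Per-cell terms -P(x,y)·log₂P(x,y):
  X=0: 0.00000, 0.00000, 0.00000
  X=1: 0.51639, 0.51639, 0.32308
  X=2: 0.40105, 0.40105, 0.20916
  (cells with P = 0 contribute 0)
Sum of the 9 terms: H(X,Y) = 2.3671 bits

Chain rule check:
  H(X) + H(Y|X) = 0.9183 + 1.4488 = 2.3671 bits
  H(X,Y) = 2.3671 bits
✓ Chain rule verified.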